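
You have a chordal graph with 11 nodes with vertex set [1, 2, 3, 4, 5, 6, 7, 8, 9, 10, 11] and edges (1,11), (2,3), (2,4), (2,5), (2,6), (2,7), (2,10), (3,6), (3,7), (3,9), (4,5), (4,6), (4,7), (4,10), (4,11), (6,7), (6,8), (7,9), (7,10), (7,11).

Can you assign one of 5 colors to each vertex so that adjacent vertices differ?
Yes, G is 5-colorable

A valid 5-coloring: color 1: [1, 5, 7, 8]; color 2: [3, 4]; color 3: [2, 9, 11]; color 4: [6, 10].
(χ(G) = 4 ≤ 5.)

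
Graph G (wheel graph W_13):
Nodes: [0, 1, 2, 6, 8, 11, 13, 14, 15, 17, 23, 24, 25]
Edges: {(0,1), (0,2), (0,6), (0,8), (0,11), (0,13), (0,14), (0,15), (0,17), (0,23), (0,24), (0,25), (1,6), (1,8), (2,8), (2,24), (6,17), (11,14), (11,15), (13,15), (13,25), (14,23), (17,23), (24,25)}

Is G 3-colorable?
A valid 3-coloring: color 1: [0]; color 2: [1, 2, 14, 15, 17, 25]; color 3: [6, 8, 11, 13, 23, 24].
(χ(G) = 3 ≤ 3.)

Yes, G is 3-colorable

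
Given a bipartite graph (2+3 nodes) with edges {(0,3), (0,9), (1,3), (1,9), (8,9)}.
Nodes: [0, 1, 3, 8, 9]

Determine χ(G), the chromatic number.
Clique number ω(G) = 2 (lower bound: χ ≥ ω).
The graph is bipartite (no odd cycle), so 2 colors suffice: χ(G) = 2.
A valid 2-coloring: color 1: [3, 9]; color 2: [0, 1, 8].

χ(G) = 2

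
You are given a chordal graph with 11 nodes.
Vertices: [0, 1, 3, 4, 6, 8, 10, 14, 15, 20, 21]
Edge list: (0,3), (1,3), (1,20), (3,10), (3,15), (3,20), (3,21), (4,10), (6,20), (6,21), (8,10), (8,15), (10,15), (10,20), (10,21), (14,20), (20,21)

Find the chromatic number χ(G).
χ(G) = 4

Clique number ω(G) = 4 (lower bound: χ ≥ ω).
The clique on [3, 10, 20, 21] has size 4, forcing χ ≥ 4, and the coloring below uses 4 colors, so χ(G) = 4.
A valid 4-coloring: color 1: [3, 4, 6, 8, 14]; color 2: [0, 1, 10]; color 3: [15, 20]; color 4: [21].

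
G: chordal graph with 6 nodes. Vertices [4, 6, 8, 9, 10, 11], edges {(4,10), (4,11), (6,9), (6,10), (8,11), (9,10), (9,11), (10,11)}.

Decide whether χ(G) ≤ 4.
Yes, G is 4-colorable

A valid 4-coloring: color 1: [8, 10]; color 2: [6, 11]; color 3: [4, 9].
(χ(G) = 3 ≤ 4.)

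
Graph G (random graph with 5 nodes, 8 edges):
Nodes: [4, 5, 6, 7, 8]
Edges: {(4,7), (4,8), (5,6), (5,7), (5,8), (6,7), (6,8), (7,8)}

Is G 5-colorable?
Yes, G is 5-colorable

A valid 5-coloring: color 1: [7]; color 2: [8]; color 3: [4, 6]; color 4: [5].
(χ(G) = 4 ≤ 5.)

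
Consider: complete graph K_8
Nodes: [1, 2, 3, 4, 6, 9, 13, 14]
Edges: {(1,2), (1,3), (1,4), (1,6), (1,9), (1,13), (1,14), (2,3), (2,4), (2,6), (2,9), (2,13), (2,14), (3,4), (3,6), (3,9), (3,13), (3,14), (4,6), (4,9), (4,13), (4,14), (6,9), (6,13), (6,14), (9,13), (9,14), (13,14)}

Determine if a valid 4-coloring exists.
The clique on vertices [1, 2, 3, 4, 6, 9, 13, 14] has size 8 > 4, so it alone needs 8 colors.

No, G is not 4-colorable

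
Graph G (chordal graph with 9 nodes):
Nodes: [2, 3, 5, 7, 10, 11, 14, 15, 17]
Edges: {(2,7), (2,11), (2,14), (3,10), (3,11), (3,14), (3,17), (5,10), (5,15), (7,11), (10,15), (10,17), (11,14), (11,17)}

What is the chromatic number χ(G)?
χ(G) = 3

Clique number ω(G) = 3 (lower bound: χ ≥ ω).
The clique on [3, 10, 17] has size 3, forcing χ ≥ 3, and the coloring below uses 3 colors, so χ(G) = 3.
A valid 3-coloring: color 1: [10, 11]; color 2: [2, 3, 5]; color 3: [7, 14, 15, 17].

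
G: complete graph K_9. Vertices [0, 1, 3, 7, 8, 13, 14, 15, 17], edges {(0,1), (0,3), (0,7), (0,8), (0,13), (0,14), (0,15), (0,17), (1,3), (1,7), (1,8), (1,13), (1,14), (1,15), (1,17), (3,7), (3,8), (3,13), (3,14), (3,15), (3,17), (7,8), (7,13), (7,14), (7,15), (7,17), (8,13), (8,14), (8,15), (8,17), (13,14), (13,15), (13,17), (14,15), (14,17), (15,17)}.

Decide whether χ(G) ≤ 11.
A valid 11-coloring: color 1: [15]; color 2: [3]; color 3: [13]; color 4: [8]; color 5: [0]; color 6: [1]; color 7: [7]; color 8: [17]; color 9: [14].
(χ(G) = 9 ≤ 11.)

Yes, G is 11-colorable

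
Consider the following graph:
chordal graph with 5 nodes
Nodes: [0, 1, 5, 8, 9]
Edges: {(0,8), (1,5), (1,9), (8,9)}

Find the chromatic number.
Clique number ω(G) = 2 (lower bound: χ ≥ ω).
The graph is bipartite (no odd cycle), so 2 colors suffice: χ(G) = 2.
A valid 2-coloring: color 1: [1, 8]; color 2: [0, 5, 9].

χ(G) = 2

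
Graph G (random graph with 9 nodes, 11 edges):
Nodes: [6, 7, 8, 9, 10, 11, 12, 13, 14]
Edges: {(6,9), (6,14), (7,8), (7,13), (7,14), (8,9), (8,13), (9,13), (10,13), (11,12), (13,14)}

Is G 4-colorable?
Yes, G is 4-colorable

A valid 4-coloring: color 1: [6, 12, 13]; color 2: [8, 10, 11, 14]; color 3: [7, 9].
(χ(G) = 3 ≤ 4.)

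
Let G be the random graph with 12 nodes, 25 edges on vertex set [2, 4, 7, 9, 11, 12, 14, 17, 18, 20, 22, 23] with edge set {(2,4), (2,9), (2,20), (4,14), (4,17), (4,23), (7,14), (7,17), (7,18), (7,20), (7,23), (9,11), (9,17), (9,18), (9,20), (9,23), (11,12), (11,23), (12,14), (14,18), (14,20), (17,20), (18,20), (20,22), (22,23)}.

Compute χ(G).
Clique number ω(G) = 4 (lower bound: χ ≥ ω).
The clique on [7, 14, 18, 20] has size 4, forcing χ ≥ 4, and the coloring below uses 4 colors, so χ(G) = 4.
A valid 4-coloring: color 1: [4, 11, 20]; color 2: [7, 9, 12, 22]; color 3: [2, 17, 18, 23]; color 4: [14].

χ(G) = 4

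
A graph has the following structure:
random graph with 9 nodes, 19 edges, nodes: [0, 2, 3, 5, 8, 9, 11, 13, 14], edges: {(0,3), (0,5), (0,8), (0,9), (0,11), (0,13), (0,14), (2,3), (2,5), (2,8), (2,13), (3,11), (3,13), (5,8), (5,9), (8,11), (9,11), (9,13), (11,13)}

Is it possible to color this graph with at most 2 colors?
No, G is not 2-colorable

The clique on vertices [0, 9, 11, 13] has size 4 > 2, so it alone needs 4 colors.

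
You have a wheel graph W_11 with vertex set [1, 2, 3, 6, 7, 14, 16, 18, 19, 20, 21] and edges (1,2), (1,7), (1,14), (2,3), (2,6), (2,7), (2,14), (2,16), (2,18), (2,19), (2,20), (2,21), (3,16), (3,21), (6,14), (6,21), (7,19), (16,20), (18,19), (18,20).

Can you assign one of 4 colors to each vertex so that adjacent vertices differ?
Yes, G is 4-colorable

A valid 4-coloring: color 1: [2]; color 2: [1, 3, 6, 19, 20]; color 3: [7, 14, 16, 18, 21].
(χ(G) = 3 ≤ 4.)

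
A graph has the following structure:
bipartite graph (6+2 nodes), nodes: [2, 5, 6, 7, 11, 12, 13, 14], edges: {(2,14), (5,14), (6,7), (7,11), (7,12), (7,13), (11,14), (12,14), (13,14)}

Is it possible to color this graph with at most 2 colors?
A valid 2-coloring: color 1: [7, 14]; color 2: [2, 5, 6, 11, 12, 13].
(χ(G) = 2 ≤ 2.)

Yes, G is 2-colorable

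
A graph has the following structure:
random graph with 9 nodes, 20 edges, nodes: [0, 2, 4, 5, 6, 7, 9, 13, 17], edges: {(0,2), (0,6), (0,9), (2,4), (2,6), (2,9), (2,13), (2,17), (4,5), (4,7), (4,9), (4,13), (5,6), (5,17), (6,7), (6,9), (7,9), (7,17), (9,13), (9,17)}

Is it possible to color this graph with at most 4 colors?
A valid 4-coloring: color 1: [5, 9]; color 2: [2, 7]; color 3: [4, 6, 17]; color 4: [0, 13].
(χ(G) = 4 ≤ 4.)

Yes, G is 4-colorable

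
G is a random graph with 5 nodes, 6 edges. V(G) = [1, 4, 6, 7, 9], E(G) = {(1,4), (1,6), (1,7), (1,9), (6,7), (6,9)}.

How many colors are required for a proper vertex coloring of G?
χ(G) = 3

Clique number ω(G) = 3 (lower bound: χ ≥ ω).
The clique on [1, 6, 9] has size 3, forcing χ ≥ 3, and the coloring below uses 3 colors, so χ(G) = 3.
A valid 3-coloring: color 1: [1]; color 2: [4, 6]; color 3: [7, 9].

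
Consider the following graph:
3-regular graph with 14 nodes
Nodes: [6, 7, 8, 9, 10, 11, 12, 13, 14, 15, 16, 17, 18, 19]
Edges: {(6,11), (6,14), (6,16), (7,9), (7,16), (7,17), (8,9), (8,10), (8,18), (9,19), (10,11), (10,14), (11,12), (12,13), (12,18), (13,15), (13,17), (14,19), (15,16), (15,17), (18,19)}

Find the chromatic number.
Clique number ω(G) = 3 (lower bound: χ ≥ ω).
The clique on [13, 15, 17] has size 3, forcing χ ≥ 3, and the coloring below uses 3 colors, so χ(G) = 3.
A valid 3-coloring: color 1: [9, 11, 14, 16, 17, 18]; color 2: [6, 7, 10, 12, 15, 19]; color 3: [8, 13].

χ(G) = 3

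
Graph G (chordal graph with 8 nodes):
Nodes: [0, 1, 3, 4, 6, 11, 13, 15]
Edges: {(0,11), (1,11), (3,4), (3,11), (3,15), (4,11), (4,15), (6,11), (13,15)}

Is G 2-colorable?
The clique on vertices [3, 4, 11] has size 3 > 2, so it alone needs 3 colors.

No, G is not 2-colorable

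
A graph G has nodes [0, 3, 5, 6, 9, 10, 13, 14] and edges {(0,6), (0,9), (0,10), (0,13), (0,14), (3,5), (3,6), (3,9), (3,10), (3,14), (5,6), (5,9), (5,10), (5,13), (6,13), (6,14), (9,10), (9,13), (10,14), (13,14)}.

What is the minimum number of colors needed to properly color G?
Clique number ω(G) = 4 (lower bound: χ ≥ ω).
The clique on [0, 6, 13, 14] has size 4, forcing χ ≥ 4, and the coloring below uses 4 colors, so χ(G) = 4.
A valid 4-coloring: color 1: [0, 3]; color 2: [6, 9]; color 3: [10, 13]; color 4: [5, 14].

χ(G) = 4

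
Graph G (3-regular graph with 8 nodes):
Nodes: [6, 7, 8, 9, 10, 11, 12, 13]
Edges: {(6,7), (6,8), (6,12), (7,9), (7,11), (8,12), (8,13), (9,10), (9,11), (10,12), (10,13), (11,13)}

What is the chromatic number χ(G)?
χ(G) = 3

Clique number ω(G) = 3 (lower bound: χ ≥ ω).
The clique on [6, 8, 12] has size 3, forcing χ ≥ 3, and the coloring below uses 3 colors, so χ(G) = 3.
A valid 3-coloring: color 1: [6, 10, 11]; color 2: [7, 8]; color 3: [9, 12, 13].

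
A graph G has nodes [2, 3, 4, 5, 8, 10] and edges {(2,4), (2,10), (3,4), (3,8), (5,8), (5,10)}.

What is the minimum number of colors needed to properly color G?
χ(G) = 2

Clique number ω(G) = 2 (lower bound: χ ≥ ω).
The graph is bipartite (no odd cycle), so 2 colors suffice: χ(G) = 2.
A valid 2-coloring: color 1: [4, 8, 10]; color 2: [2, 3, 5].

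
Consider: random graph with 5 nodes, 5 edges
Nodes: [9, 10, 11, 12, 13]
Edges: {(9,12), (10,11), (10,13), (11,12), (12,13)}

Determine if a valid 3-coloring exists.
Yes, G is 3-colorable

A valid 3-coloring: color 1: [10, 12]; color 2: [9, 11, 13].
(χ(G) = 2 ≤ 3.)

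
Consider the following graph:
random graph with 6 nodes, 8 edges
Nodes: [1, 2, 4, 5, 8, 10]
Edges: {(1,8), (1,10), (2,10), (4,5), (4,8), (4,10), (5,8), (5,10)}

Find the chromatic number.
Clique number ω(G) = 3 (lower bound: χ ≥ ω).
The clique on [4, 5, 8] has size 3, forcing χ ≥ 3, and the coloring below uses 3 colors, so χ(G) = 3.
A valid 3-coloring: color 1: [8, 10]; color 2: [1, 2, 5]; color 3: [4].

χ(G) = 3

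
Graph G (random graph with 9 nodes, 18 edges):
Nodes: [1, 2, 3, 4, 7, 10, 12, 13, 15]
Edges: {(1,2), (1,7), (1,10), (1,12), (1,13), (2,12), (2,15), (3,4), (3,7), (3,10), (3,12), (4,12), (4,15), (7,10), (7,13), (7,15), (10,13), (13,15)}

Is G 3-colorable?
No, G is not 3-colorable

The clique on vertices [1, 7, 10, 13] has size 4 > 3, so it alone needs 4 colors.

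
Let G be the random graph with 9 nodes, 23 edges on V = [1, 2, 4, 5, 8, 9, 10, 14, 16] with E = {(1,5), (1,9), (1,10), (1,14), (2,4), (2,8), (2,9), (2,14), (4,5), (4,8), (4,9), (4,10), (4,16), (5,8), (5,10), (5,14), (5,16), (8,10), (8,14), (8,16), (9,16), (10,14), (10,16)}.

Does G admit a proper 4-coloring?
The clique on vertices [4, 5, 8, 10, 16] has size 5 > 4, so it alone needs 5 colors.

No, G is not 4-colorable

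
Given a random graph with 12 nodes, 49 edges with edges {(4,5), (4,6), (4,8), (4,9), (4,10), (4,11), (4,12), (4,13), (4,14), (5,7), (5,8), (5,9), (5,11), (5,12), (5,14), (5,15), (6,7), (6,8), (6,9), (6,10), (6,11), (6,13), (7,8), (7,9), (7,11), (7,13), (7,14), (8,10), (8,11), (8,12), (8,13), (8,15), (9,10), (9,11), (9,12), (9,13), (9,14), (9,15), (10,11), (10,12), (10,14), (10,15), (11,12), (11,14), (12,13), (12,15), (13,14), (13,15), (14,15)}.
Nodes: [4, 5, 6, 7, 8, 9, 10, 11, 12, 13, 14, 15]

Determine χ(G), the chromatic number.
Clique number ω(G) = 5 (lower bound: χ ≥ ω).
The clique on [4, 8, 10, 11, 12] has size 5, forcing χ ≥ 5, and the coloring below uses 5 colors, so χ(G) = 5.
A valid 5-coloring: color 1: [8, 9]; color 2: [4, 7, 15]; color 3: [11, 13]; color 4: [5, 10]; color 5: [6, 12, 14].

χ(G) = 5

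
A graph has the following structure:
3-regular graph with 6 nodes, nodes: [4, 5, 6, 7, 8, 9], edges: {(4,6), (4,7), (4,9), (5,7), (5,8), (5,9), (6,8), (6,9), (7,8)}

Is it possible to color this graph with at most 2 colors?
The clique on vertices [5, 7, 8] has size 3 > 2, so it alone needs 3 colors.

No, G is not 2-colorable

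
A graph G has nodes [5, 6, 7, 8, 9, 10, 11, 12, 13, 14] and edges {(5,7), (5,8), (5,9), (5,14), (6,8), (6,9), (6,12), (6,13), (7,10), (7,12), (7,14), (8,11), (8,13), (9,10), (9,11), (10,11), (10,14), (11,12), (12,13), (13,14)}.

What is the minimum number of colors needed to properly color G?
Clique number ω(G) = 3 (lower bound: χ ≥ ω).
The clique on [5, 7, 14] has size 3, forcing χ ≥ 3, and the coloring below uses 3 colors, so χ(G) = 3.
A valid 3-coloring: color 1: [8, 9, 12, 14]; color 2: [5, 10, 13]; color 3: [6, 7, 11].

χ(G) = 3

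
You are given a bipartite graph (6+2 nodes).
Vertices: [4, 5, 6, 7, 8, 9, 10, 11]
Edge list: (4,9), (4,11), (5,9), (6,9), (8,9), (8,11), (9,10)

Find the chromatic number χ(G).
χ(G) = 2

Clique number ω(G) = 2 (lower bound: χ ≥ ω).
The graph is bipartite (no odd cycle), so 2 colors suffice: χ(G) = 2.
A valid 2-coloring: color 1: [7, 9, 11]; color 2: [4, 5, 6, 8, 10].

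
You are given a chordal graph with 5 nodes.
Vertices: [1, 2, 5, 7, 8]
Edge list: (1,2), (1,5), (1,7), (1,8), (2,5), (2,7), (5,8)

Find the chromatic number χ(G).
χ(G) = 3

Clique number ω(G) = 3 (lower bound: χ ≥ ω).
The clique on [1, 5, 8] has size 3, forcing χ ≥ 3, and the coloring below uses 3 colors, so χ(G) = 3.
A valid 3-coloring: color 1: [1]; color 2: [5, 7]; color 3: [2, 8].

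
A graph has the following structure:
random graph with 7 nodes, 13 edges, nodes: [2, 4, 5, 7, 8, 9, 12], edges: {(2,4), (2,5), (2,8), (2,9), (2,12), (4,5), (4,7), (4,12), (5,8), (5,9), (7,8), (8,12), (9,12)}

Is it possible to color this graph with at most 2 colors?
The clique on vertices [2, 8, 12] has size 3 > 2, so it alone needs 3 colors.

No, G is not 2-colorable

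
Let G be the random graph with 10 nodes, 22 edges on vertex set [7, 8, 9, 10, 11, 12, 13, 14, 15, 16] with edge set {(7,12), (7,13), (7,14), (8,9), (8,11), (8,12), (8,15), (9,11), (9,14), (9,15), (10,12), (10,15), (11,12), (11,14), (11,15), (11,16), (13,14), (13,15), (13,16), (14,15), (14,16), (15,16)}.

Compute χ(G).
Clique number ω(G) = 4 (lower bound: χ ≥ ω).
The clique on [11, 14, 15, 16] has size 4, forcing χ ≥ 4, and the coloring below uses 4 colors, so χ(G) = 4.
A valid 4-coloring: color 1: [12, 15]; color 2: [10, 11, 13]; color 3: [8, 14]; color 4: [7, 9, 16].

χ(G) = 4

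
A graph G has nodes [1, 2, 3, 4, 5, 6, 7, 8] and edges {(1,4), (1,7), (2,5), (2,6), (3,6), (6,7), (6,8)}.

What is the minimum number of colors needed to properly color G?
Clique number ω(G) = 2 (lower bound: χ ≥ ω).
The graph is bipartite (no odd cycle), so 2 colors suffice: χ(G) = 2.
A valid 2-coloring: color 1: [1, 5, 6]; color 2: [2, 3, 4, 7, 8].

χ(G) = 2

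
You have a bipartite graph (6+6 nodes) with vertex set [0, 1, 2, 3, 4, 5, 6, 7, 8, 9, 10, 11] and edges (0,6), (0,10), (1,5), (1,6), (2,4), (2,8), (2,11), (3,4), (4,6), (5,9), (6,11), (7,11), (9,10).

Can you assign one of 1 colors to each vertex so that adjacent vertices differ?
Edge (2,8) forces its endpoints to differ, so 1 color is not enough.

No, G is not 1-colorable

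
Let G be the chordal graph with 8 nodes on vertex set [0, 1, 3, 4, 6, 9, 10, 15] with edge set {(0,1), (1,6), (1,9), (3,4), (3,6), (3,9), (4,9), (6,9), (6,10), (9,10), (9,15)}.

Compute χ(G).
Clique number ω(G) = 3 (lower bound: χ ≥ ω).
The clique on [3, 4, 9] has size 3, forcing χ ≥ 3, and the coloring below uses 3 colors, so χ(G) = 3.
A valid 3-coloring: color 1: [0, 9]; color 2: [4, 6, 15]; color 3: [1, 3, 10].

χ(G) = 3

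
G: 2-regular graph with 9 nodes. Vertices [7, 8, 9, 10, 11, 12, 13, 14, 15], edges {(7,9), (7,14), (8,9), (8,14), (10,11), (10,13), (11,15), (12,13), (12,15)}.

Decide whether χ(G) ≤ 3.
Yes, G is 3-colorable

A valid 3-coloring: color 1: [7, 8, 11, 12]; color 2: [9, 13, 14, 15]; color 3: [10].
(χ(G) = 3 ≤ 3.)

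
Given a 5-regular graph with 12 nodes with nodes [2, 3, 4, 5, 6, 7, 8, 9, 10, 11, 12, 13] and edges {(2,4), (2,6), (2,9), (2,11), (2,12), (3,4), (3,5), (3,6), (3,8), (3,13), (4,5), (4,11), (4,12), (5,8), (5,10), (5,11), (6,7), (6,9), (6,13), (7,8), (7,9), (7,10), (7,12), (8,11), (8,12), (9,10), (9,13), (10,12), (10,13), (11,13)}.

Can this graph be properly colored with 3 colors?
Yes, G is 3-colorable

A valid 3-coloring: color 1: [2, 5, 7, 13]; color 2: [3, 9, 11, 12]; color 3: [4, 6, 8, 10].
(χ(G) = 3 ≤ 3.)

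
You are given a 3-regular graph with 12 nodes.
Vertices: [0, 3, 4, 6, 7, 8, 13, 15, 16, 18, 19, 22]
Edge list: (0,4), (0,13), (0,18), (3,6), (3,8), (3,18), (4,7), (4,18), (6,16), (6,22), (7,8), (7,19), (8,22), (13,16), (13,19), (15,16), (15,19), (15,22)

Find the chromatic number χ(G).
χ(G) = 3

Clique number ω(G) = 3 (lower bound: χ ≥ ω).
The clique on [0, 4, 18] has size 3, forcing χ ≥ 3, and the coloring below uses 3 colors, so χ(G) = 3.
A valid 3-coloring: color 1: [6, 7, 13, 15, 18]; color 2: [0, 8, 16, 19]; color 3: [3, 4, 22].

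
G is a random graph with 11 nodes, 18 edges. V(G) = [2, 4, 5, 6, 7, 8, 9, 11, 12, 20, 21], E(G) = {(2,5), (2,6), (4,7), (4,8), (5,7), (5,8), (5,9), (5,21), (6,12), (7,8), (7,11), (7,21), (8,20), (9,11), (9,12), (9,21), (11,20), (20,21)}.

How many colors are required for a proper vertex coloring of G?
χ(G) = 3

Clique number ω(G) = 3 (lower bound: χ ≥ ω).
The clique on [4, 7, 8] has size 3, forcing χ ≥ 3, and the coloring below uses 3 colors, so χ(G) = 3.
A valid 3-coloring: color 1: [2, 7, 9, 20]; color 2: [4, 5, 11, 12]; color 3: [6, 8, 21].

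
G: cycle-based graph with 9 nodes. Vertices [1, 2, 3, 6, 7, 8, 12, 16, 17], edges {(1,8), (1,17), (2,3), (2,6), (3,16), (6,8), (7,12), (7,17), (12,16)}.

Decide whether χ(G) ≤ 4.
Yes, G is 4-colorable

A valid 4-coloring: color 1: [1, 3, 6, 12]; color 2: [2, 8, 16, 17]; color 3: [7].
(χ(G) = 3 ≤ 4.)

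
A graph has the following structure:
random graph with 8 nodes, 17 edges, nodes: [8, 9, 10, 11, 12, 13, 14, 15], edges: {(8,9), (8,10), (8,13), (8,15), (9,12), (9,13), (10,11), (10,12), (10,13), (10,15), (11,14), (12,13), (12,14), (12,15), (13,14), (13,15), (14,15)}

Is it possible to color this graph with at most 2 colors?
No, G is not 2-colorable

The clique on vertices [8, 10, 13, 15] has size 4 > 2, so it alone needs 4 colors.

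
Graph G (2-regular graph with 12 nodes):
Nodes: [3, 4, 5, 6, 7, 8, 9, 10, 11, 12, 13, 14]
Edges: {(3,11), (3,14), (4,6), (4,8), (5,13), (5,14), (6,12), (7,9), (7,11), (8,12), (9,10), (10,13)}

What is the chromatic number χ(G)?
Clique number ω(G) = 2 (lower bound: χ ≥ ω).
The graph is bipartite (no odd cycle), so 2 colors suffice: χ(G) = 2.
A valid 2-coloring: color 1: [4, 9, 11, 12, 13, 14]; color 2: [3, 5, 6, 7, 8, 10].

χ(G) = 2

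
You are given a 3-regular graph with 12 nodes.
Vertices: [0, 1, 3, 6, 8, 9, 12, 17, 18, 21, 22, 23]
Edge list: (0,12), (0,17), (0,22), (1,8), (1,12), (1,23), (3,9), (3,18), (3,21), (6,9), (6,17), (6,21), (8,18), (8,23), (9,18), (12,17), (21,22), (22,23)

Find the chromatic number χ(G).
χ(G) = 3

Clique number ω(G) = 3 (lower bound: χ ≥ ω).
The clique on [0, 12, 17] has size 3, forcing χ ≥ 3, and the coloring below uses 3 colors, so χ(G) = 3.
A valid 3-coloring: color 1: [1, 17, 18, 22]; color 2: [0, 9, 21, 23]; color 3: [3, 6, 8, 12].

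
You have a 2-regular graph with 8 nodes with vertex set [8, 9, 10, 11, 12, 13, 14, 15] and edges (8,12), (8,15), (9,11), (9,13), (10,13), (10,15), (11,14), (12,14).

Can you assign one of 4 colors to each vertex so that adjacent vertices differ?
A valid 4-coloring: color 1: [8, 9, 10, 14]; color 2: [11, 12, 13, 15].
(χ(G) = 2 ≤ 4.)

Yes, G is 4-colorable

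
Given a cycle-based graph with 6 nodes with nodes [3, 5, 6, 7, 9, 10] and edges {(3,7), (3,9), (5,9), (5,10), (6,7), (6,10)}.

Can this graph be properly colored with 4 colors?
A valid 4-coloring: color 1: [7, 9, 10]; color 2: [3, 5, 6].
(χ(G) = 2 ≤ 4.)

Yes, G is 4-colorable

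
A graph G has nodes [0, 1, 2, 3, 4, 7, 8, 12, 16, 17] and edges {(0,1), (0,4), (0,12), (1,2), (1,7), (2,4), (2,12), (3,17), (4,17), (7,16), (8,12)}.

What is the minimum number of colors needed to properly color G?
Clique number ω(G) = 2 (lower bound: χ ≥ ω).
The graph is bipartite (no odd cycle), so 2 colors suffice: χ(G) = 2.
A valid 2-coloring: color 1: [1, 3, 4, 12, 16]; color 2: [0, 2, 7, 8, 17].

χ(G) = 2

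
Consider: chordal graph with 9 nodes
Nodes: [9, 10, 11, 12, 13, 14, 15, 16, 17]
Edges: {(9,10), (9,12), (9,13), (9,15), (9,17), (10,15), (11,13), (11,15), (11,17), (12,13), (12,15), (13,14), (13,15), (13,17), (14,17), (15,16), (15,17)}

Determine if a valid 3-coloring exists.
The clique on vertices [9, 13, 15, 17] has size 4 > 3, so it alone needs 4 colors.

No, G is not 3-colorable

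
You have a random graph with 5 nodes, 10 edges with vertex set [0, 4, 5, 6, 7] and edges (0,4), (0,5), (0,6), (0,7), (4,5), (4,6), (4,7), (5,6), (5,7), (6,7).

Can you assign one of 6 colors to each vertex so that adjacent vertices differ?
Yes, G is 6-colorable

A valid 6-coloring: color 1: [0]; color 2: [5]; color 3: [7]; color 4: [4]; color 5: [6].
(χ(G) = 5 ≤ 6.)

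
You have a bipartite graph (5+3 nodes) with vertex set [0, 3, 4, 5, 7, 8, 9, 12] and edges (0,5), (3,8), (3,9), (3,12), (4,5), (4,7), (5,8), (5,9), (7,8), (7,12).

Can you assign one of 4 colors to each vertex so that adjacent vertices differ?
A valid 4-coloring: color 1: [3, 5, 7]; color 2: [0, 4, 8, 9, 12].
(χ(G) = 2 ≤ 4.)

Yes, G is 4-colorable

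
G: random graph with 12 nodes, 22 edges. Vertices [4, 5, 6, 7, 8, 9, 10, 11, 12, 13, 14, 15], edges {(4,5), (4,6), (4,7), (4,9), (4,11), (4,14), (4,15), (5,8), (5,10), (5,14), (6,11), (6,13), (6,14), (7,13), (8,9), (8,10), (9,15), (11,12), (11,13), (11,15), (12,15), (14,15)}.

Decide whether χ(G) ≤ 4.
Yes, G is 4-colorable

A valid 4-coloring: color 1: [4, 8, 12, 13]; color 2: [5, 6, 7, 15]; color 3: [9, 10, 11, 14].
(χ(G) = 3 ≤ 4.)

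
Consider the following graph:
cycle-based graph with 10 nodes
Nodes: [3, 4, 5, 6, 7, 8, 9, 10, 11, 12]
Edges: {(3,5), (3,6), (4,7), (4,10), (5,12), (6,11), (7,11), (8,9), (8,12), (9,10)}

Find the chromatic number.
χ(G) = 2

Clique number ω(G) = 2 (lower bound: χ ≥ ω).
The graph is bipartite (no odd cycle), so 2 colors suffice: χ(G) = 2.
A valid 2-coloring: color 1: [5, 6, 7, 8, 10]; color 2: [3, 4, 9, 11, 12].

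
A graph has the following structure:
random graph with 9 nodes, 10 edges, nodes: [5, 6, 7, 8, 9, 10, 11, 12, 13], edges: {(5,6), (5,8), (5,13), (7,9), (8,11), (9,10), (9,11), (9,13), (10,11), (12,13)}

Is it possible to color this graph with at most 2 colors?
The clique on vertices [9, 10, 11] has size 3 > 2, so it alone needs 3 colors.

No, G is not 2-colorable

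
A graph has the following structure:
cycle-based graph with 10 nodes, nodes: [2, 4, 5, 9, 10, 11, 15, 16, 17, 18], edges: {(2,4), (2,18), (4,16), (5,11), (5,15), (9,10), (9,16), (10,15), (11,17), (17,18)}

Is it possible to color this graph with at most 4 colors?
Yes, G is 4-colorable

A valid 4-coloring: color 1: [4, 9, 11, 15, 18]; color 2: [2, 5, 10, 16, 17].
(χ(G) = 2 ≤ 4.)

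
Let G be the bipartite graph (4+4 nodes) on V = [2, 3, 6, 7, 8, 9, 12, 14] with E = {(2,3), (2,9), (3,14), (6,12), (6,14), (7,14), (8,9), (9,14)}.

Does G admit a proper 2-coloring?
A valid 2-coloring: color 1: [2, 8, 12, 14]; color 2: [3, 6, 7, 9].
(χ(G) = 2 ≤ 2.)

Yes, G is 2-colorable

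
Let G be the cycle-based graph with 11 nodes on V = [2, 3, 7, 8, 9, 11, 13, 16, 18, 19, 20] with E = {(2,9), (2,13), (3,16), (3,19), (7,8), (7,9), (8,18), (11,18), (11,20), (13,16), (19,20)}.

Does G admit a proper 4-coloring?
A valid 4-coloring: color 1: [3, 8, 9, 11, 13]; color 2: [2, 7, 16, 18, 20]; color 3: [19].
(χ(G) = 3 ≤ 4.)

Yes, G is 4-colorable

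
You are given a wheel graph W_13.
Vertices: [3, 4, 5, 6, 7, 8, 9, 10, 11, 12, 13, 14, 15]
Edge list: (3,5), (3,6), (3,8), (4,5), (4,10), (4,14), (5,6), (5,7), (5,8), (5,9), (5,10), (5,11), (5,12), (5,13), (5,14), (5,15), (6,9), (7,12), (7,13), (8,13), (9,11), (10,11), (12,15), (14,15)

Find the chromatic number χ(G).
Clique number ω(G) = 3 (lower bound: χ ≥ ω).
The clique on [3, 5, 8] has size 3, forcing χ ≥ 3, and the coloring below uses 3 colors, so χ(G) = 3.
A valid 3-coloring: color 1: [5]; color 2: [4, 6, 7, 8, 11, 15]; color 3: [3, 9, 10, 12, 13, 14].

χ(G) = 3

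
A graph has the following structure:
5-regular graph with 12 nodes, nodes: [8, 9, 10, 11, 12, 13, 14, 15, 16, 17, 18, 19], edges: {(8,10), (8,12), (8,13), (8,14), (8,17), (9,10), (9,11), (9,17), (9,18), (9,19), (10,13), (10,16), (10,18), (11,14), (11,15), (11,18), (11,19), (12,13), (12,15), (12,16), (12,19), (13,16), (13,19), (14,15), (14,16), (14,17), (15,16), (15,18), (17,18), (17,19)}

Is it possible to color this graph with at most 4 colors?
A valid 4-coloring: color 1: [8, 16, 18, 19]; color 2: [9, 13, 14]; color 3: [10, 11, 12, 17]; color 4: [15].
(χ(G) = 4 ≤ 4.)

Yes, G is 4-colorable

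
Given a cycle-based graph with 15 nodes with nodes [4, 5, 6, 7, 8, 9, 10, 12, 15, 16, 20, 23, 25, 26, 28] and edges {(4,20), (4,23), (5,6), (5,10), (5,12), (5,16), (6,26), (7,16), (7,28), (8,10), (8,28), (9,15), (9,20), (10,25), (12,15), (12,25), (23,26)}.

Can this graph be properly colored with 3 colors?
Yes, G is 3-colorable

A valid 3-coloring: color 1: [5, 7, 8, 15, 20, 23, 25]; color 2: [4, 6, 9, 10, 12, 16, 28]; color 3: [26].
(χ(G) = 3 ≤ 3.)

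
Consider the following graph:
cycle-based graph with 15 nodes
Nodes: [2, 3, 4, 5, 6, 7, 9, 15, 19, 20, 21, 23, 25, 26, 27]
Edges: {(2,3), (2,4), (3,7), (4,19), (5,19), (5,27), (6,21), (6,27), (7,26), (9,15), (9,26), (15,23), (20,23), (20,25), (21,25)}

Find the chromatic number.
χ(G) = 3

Clique number ω(G) = 2 (lower bound: χ ≥ ω).
Odd cycle [3, 2, 4, 19, 5, 27, 6, 21, 25, 20, 23, 15, 9, 26, 7] needs 3 colors (χ ≥ 3).
The coloring below uses 3 colors, so χ(G) = 3.
A valid 3-coloring: color 1: [3, 4, 5, 6, 23, 25, 26]; color 2: [2, 7, 15, 19, 20, 21, 27]; color 3: [9].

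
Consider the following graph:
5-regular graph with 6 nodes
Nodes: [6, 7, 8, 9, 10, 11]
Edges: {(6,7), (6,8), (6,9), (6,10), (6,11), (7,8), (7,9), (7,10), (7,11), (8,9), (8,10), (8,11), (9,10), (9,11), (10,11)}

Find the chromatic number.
Clique number ω(G) = 6 (lower bound: χ ≥ ω).
The clique on [6, 7, 8, 9, 10, 11] has size 6, forcing χ ≥ 6, and the coloring below uses 6 colors, so χ(G) = 6.
A valid 6-coloring: color 1: [11]; color 2: [10]; color 3: [9]; color 4: [8]; color 5: [7]; color 6: [6].

χ(G) = 6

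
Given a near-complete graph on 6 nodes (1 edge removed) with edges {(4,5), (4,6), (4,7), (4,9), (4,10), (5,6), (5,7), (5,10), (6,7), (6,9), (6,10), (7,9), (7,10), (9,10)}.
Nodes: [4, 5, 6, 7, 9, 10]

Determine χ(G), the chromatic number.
Clique number ω(G) = 5 (lower bound: χ ≥ ω).
The clique on [4, 6, 7, 9, 10] has size 5, forcing χ ≥ 5, and the coloring below uses 5 colors, so χ(G) = 5.
A valid 5-coloring: color 1: [10]; color 2: [6]; color 3: [4]; color 4: [7]; color 5: [5, 9].

χ(G) = 5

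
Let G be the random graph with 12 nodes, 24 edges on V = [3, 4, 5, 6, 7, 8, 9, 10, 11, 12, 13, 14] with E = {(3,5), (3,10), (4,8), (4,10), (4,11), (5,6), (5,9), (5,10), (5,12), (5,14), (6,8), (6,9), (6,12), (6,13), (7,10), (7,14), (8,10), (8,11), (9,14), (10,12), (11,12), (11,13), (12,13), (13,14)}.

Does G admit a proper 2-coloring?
No, G is not 2-colorable

The clique on vertices [4, 8, 10] has size 3 > 2, so it alone needs 3 colors.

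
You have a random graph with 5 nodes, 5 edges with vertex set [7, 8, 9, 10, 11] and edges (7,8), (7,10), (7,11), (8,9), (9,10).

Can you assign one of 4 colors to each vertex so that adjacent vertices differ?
Yes, G is 4-colorable

A valid 4-coloring: color 1: [7, 9]; color 2: [8, 10, 11].
(χ(G) = 2 ≤ 4.)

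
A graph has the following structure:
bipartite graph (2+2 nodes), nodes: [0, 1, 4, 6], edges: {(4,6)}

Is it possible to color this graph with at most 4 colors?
A valid 4-coloring: color 1: [0, 1, 6]; color 2: [4].
(χ(G) = 2 ≤ 4.)

Yes, G is 4-colorable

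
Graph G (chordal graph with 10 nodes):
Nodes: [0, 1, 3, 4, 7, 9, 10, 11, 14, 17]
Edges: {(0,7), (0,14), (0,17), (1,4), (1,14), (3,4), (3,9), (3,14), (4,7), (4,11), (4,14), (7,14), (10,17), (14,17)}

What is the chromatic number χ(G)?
Clique number ω(G) = 3 (lower bound: χ ≥ ω).
The clique on [0, 14, 17] has size 3, forcing χ ≥ 3, and the coloring below uses 3 colors, so χ(G) = 3.
A valid 3-coloring: color 1: [9, 10, 11, 14]; color 2: [0, 4]; color 3: [1, 3, 7, 17].

χ(G) = 3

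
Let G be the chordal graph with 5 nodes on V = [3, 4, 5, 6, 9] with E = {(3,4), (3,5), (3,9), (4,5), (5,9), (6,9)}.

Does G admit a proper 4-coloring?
A valid 4-coloring: color 1: [4, 9]; color 2: [3, 6]; color 3: [5].
(χ(G) = 3 ≤ 4.)

Yes, G is 4-colorable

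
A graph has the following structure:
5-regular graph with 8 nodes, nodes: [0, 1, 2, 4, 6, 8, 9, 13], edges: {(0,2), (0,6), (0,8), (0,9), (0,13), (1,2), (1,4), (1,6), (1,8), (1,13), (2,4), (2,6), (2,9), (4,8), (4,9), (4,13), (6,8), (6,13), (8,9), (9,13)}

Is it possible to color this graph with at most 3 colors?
No, G is not 3-colorable

Odd cycle [4, 1, 6, 0, 9] needs 3 colors (χ ≥ 3).
Vertex 2 is adjacent to every vertex of [0, 1, 4, 6, 9], which already need 3 colors among themselves, so 2 needs a new color (χ ≥ 4).
Hence χ(G) ≥ 4 > 3, so no proper 3-coloring exists.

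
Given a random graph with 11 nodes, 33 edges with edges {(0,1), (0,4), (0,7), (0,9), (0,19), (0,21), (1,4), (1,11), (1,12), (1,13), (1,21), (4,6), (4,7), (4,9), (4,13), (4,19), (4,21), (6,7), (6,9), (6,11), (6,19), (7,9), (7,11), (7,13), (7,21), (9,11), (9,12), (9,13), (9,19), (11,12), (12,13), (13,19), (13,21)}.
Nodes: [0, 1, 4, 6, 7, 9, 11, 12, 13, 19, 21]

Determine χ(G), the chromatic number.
χ(G) = 5

Clique number ω(G) = 4 (lower bound: χ ≥ ω).
Suppose a proper 4-coloring c exists. The clique [0, 1, 4, 21] takes 4 distinct colors; by symmetry let c(0) = 1, c(1) = 2, c(4) = 3, c(21) = 4.
- Vertex 7: neighbors [0, 4, 21] already have colors [1, 3, 4] ⇒ c(7) = 2.
- Vertex 9: neighbors [0, 7, 4] already have colors [1, 2, 3] ⇒ c(9) = 4.
- Vertex 6: neighbors [7, 4, 9] already have colors [2, 3, 4] ⇒ c(6) = 1.
- Vertex 13: neighbors [1, 4, 9] already have colors [2, 3, 4] ⇒ c(13) = 1.
- Vertex 11: neighbors [6, 1, 9] already have colors [1, 2, 4] ⇒ c(11) = 3.
- Vertex 12: neighbors [13, 1, 11, 9] already have colors [1, 2, 3, 4] — all 4 colors blocked. Contradiction.
The forced assignments end in a contradiction, so G has no proper 4-coloring (χ ≥ 5).
The coloring below uses 5 colors, so χ(G) = 5.
A valid 5-coloring: color 1: [1, 9]; color 2: [4, 11]; color 3: [7, 12, 19]; color 4: [0, 6, 13]; color 5: [21].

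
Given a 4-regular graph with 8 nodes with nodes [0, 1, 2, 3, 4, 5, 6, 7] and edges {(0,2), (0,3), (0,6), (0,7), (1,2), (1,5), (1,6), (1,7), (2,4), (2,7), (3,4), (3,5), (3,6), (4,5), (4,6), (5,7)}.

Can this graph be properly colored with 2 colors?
The clique on vertices [0, 2, 7] has size 3 > 2, so it alone needs 3 colors.

No, G is not 2-colorable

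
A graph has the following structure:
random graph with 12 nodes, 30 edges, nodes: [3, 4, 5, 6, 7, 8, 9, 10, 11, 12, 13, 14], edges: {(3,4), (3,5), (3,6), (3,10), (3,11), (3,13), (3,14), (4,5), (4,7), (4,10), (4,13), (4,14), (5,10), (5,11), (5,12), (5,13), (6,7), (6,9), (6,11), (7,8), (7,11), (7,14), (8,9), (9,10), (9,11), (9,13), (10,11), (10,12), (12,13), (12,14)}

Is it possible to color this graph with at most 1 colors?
No, G is not 1-colorable

The clique on vertices [3, 5, 10, 11] has size 4 > 1, so it alone needs 4 colors.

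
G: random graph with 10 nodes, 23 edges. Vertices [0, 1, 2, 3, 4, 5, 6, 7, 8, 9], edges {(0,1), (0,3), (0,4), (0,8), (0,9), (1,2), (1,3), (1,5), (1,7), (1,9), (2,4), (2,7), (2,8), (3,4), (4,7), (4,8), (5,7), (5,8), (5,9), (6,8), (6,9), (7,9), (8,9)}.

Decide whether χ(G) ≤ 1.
The clique on vertices [1, 5, 7, 9] has size 4 > 1, so it alone needs 4 colors.

No, G is not 1-colorable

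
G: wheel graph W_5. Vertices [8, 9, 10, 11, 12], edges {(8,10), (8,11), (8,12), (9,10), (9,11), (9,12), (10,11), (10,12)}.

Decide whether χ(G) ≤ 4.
Yes, G is 4-colorable

A valid 4-coloring: color 1: [10]; color 2: [11, 12]; color 3: [8, 9].
(χ(G) = 3 ≤ 4.)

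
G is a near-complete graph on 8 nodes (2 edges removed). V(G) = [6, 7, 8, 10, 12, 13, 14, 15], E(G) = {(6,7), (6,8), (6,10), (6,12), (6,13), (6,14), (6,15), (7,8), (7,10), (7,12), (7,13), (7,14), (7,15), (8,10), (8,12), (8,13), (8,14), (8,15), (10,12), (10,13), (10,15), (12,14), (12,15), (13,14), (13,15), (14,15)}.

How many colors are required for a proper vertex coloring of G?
χ(G) = 6

Clique number ω(G) = 6 (lower bound: χ ≥ ω).
The clique on [6, 7, 8, 10, 12, 15] has size 6, forcing χ ≥ 6, and the coloring below uses 6 colors, so χ(G) = 6.
A valid 6-coloring: color 1: [8]; color 2: [15]; color 3: [7]; color 4: [6]; color 5: [12, 13]; color 6: [10, 14].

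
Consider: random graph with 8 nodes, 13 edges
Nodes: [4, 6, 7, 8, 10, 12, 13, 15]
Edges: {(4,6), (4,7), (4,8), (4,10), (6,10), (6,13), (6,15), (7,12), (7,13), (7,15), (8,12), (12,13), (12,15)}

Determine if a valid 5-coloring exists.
A valid 5-coloring: color 1: [4, 12]; color 2: [6, 7, 8]; color 3: [10, 13, 15].
(χ(G) = 3 ≤ 5.)

Yes, G is 5-colorable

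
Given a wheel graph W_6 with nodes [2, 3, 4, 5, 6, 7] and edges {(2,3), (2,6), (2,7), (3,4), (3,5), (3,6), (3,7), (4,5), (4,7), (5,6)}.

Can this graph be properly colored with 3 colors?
Odd cycle [4, 7, 2, 6, 5] needs 3 colors (χ ≥ 3).
Vertex 3 is adjacent to every vertex of [2, 4, 5, 6, 7], which already need 3 colors among themselves, so 3 needs a new color (χ ≥ 4).
Hence χ(G) ≥ 4 > 3, so no proper 3-coloring exists.

No, G is not 3-colorable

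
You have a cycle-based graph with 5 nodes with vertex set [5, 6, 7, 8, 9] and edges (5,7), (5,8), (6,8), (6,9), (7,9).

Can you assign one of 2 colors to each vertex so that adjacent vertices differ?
Odd cycle [8, 5, 7, 9, 6] needs 3 colors (χ ≥ 3).
Hence χ(G) ≥ 3 > 2, so no proper 2-coloring exists.

No, G is not 2-colorable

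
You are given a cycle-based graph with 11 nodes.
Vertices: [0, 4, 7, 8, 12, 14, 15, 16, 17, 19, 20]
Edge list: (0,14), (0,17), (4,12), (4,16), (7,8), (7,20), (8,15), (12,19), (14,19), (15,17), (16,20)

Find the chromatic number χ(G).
χ(G) = 3

Clique number ω(G) = 2 (lower bound: χ ≥ ω).
Odd cycle [0, 14, 19, 12, 4, 16, 20, 7, 8, 15, 17] needs 3 colors (χ ≥ 3).
The coloring below uses 3 colors, so χ(G) = 3.
A valid 3-coloring: color 1: [0, 4, 15, 19, 20]; color 2: [7, 12, 14, 16, 17]; color 3: [8].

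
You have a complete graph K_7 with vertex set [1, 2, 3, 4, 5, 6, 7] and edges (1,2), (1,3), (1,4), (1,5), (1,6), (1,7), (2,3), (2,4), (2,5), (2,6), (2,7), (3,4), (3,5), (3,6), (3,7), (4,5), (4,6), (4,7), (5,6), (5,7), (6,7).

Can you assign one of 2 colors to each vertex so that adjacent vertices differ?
No, G is not 2-colorable

The clique on vertices [1, 2, 3, 4, 5, 6, 7] has size 7 > 2, so it alone needs 7 colors.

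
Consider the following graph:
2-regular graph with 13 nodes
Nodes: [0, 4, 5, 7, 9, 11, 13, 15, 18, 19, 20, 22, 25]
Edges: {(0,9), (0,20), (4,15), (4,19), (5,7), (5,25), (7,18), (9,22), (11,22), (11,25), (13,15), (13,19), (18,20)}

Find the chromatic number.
χ(G) = 3

Clique number ω(G) = 2 (lower bound: χ ≥ ω).
Odd cycle [7, 5, 25, 11, 22, 9, 0, 20, 18] needs 3 colors (χ ≥ 3).
The coloring below uses 3 colors, so χ(G) = 3.
A valid 3-coloring: color 1: [4, 7, 9, 11, 13, 20]; color 2: [0, 5, 15, 18, 19, 22]; color 3: [25].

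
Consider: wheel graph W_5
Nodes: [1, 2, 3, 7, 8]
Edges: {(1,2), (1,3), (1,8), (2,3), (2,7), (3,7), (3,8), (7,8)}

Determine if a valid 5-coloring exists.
A valid 5-coloring: color 1: [3]; color 2: [2, 8]; color 3: [1, 7].
(χ(G) = 3 ≤ 5.)

Yes, G is 5-colorable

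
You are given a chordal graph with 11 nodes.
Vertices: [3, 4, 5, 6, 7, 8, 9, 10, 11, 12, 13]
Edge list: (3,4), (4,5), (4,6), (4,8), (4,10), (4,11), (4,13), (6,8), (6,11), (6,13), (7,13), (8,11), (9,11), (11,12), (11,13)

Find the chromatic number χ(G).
Clique number ω(G) = 4 (lower bound: χ ≥ ω).
The clique on [4, 6, 8, 11] has size 4, forcing χ ≥ 4, and the coloring below uses 4 colors, so χ(G) = 4.
A valid 4-coloring: color 1: [4, 7, 9, 12]; color 2: [3, 5, 10, 11]; color 3: [6]; color 4: [8, 13].

χ(G) = 4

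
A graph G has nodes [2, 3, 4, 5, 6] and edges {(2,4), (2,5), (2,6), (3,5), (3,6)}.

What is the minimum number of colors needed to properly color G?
Clique number ω(G) = 2 (lower bound: χ ≥ ω).
The graph is bipartite (no odd cycle), so 2 colors suffice: χ(G) = 2.
A valid 2-coloring: color 1: [2, 3]; color 2: [4, 5, 6].

χ(G) = 2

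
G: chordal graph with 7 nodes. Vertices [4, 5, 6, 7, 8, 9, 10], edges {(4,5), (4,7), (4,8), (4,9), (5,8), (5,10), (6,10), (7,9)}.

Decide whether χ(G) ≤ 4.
A valid 4-coloring: color 1: [4, 10]; color 2: [5, 6, 7]; color 3: [8, 9].
(χ(G) = 3 ≤ 4.)

Yes, G is 4-colorable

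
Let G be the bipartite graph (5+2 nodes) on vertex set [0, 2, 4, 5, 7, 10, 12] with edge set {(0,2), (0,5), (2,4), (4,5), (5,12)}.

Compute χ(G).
χ(G) = 2

Clique number ω(G) = 2 (lower bound: χ ≥ ω).
The graph is bipartite (no odd cycle), so 2 colors suffice: χ(G) = 2.
A valid 2-coloring: color 1: [2, 5, 7, 10]; color 2: [0, 4, 12].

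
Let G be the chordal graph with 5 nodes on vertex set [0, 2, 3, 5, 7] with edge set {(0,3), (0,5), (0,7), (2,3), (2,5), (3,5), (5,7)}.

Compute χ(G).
χ(G) = 3

Clique number ω(G) = 3 (lower bound: χ ≥ ω).
The clique on [0, 3, 5] has size 3, forcing χ ≥ 3, and the coloring below uses 3 colors, so χ(G) = 3.
A valid 3-coloring: color 1: [5]; color 2: [0, 2]; color 3: [3, 7].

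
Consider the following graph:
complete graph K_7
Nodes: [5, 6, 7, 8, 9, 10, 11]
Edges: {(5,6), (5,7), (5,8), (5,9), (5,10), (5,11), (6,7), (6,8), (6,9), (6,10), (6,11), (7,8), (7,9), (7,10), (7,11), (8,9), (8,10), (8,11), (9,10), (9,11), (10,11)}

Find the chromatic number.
Clique number ω(G) = 7 (lower bound: χ ≥ ω).
The clique on [5, 6, 7, 8, 9, 10, 11] has size 7, forcing χ ≥ 7, and the coloring below uses 7 colors, so χ(G) = 7.
A valid 7-coloring: color 1: [10]; color 2: [5]; color 3: [8]; color 4: [9]; color 5: [11]; color 6: [7]; color 7: [6].

χ(G) = 7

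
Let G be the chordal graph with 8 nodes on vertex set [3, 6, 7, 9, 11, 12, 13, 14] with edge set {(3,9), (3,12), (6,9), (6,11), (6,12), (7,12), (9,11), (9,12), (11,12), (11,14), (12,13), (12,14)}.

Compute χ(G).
χ(G) = 4

Clique number ω(G) = 4 (lower bound: χ ≥ ω).
The clique on [6, 9, 11, 12] has size 4, forcing χ ≥ 4, and the coloring below uses 4 colors, so χ(G) = 4.
A valid 4-coloring: color 1: [12]; color 2: [3, 7, 11, 13]; color 3: [9, 14]; color 4: [6].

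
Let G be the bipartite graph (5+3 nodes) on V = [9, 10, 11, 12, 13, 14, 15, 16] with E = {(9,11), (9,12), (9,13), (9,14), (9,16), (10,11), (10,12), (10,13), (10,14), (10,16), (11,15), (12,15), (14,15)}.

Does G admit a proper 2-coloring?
A valid 2-coloring: color 1: [9, 10, 15]; color 2: [11, 12, 13, 14, 16].
(χ(G) = 2 ≤ 2.)

Yes, G is 2-colorable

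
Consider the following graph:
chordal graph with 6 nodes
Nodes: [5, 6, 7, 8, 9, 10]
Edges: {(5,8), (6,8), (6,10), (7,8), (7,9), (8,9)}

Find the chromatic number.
Clique number ω(G) = 3 (lower bound: χ ≥ ω).
The clique on [7, 8, 9] has size 3, forcing χ ≥ 3, and the coloring below uses 3 colors, so χ(G) = 3.
A valid 3-coloring: color 1: [8, 10]; color 2: [5, 6, 9]; color 3: [7].

χ(G) = 3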